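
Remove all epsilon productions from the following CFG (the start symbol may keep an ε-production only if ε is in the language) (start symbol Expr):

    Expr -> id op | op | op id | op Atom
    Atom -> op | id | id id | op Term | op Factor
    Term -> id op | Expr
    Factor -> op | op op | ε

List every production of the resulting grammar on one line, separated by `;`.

The nullable symbols are {Factor}.
ε ∉ L(G), so no ε-production is kept.

Expr -> id op | op | op id | op Atom; Atom -> op | id | id id | op Term | op Factor; Term -> id op | Expr; Factor -> op | op op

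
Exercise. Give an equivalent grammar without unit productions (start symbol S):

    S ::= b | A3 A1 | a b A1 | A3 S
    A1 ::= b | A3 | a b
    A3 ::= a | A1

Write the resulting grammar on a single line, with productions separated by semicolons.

Unit pairs: A1 ⇒* {A3}; A3 ⇒* {A1}.
Replace each nonterminal's rules with the union of the non-unit rules of every nonterminal it unit-derives.

S ::= b | A3 A1 | a b A1 | A3 S; A1 ::= b | a b | a; A3 ::= b | a b | a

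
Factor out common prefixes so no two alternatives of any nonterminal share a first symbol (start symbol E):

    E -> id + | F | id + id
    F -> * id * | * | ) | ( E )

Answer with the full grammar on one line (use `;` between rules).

E has alternatives sharing prefix 'id +': factor to E → id + E' with E' → ε | id.
F has alternatives sharing prefix '*': factor to F → * F' with F' → id * | ε.

E -> F | id + E'; F -> ) | ( E ) | * F'; E' -> ε | id; F' -> id * | ε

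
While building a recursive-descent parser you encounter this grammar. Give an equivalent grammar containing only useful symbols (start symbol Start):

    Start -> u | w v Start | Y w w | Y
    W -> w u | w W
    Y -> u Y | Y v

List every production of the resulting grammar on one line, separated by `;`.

Generating nonterminals: {Start, W}.
Reachable from Start after that: {Start}.
Removed useless symbols: {W, Y} and every production mentioning them.

Start -> u | w v Start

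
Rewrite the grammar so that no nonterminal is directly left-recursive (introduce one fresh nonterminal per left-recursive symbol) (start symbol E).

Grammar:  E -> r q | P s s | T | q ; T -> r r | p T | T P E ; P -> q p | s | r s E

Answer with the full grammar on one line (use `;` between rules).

E -> r q | P s s | T | q; T -> r r T' | p T T'; P -> q p | s | r s E; T' -> P E T' | epsilon

Directly left-recursive nonterminal: T.
For T: α = {P E}, β = {r r, p T}. Rewrite as T → β T' and T' → α T' | ε.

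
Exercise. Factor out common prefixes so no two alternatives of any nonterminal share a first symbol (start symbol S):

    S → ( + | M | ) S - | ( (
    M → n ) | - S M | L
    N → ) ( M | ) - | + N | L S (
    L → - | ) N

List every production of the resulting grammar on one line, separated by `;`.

S has alternatives sharing prefix '(': factor to S → ( S' with S' → + | (.
N has alternatives sharing prefix ')': factor to N → ) N' with N' → ( M | -.

S → M | ) S - | ( S'; M → n ) | - S M | L; N → + N | L S ( | ) N'; L → - | ) N; S' → + | (; N' → ( M | -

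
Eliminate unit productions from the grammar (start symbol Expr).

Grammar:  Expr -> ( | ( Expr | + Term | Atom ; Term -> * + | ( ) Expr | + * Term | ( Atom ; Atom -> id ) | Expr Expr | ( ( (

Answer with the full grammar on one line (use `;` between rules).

Unit pairs: Expr ⇒* {Atom}.
Replace each nonterminal's rules with the union of the non-unit rules of every nonterminal it unit-derives.

Expr -> id ) | Expr Expr | ( ( ( | ( | ( Expr | + Term; Term -> * + | ( ) Expr | + * Term | ( Atom; Atom -> id ) | Expr Expr | ( ( (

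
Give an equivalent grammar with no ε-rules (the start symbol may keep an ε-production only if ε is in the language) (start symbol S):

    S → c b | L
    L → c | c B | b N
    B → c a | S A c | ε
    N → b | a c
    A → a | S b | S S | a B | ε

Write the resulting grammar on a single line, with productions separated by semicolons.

S → c b | L; L → c | c B | b N; B → c a | S A c | S c; N → b | a c; A → a | S b | S S | a B

The nullable symbols are {A, B}.
ε ∉ L(G), so no ε-production is kept.
Expand every rule over subsets of its nullable positions: B → S A c gives S A c | S c.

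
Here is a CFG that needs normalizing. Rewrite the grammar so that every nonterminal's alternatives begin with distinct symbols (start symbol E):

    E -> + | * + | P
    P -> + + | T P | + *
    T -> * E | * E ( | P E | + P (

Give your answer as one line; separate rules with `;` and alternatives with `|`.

E -> + | * + | P; P -> T P | + P'; T -> P E | + P ( | * E T'; P' -> + | *; T' -> ε | (

P has alternatives sharing prefix '+': factor to P → + P' with P' → + | *.
T has alternatives sharing prefix '* E': factor to T → * E T' with T' → ε | (.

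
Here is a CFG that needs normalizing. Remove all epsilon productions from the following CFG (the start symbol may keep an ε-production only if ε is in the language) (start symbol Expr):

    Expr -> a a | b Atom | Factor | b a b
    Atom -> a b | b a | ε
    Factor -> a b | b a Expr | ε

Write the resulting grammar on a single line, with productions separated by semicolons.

Expr -> a a | b Atom | b | Factor | b a b | ε; Atom -> a b | b a; Factor -> a b | b a Expr | b a

Nullable set = {Atom, Expr, Factor}.
ε ∈ L(G) since Expr is nullable, so keep Expr → ε.
Add the nullable-subset variants: Expr → b Atom gives b Atom | b. Factor → b a Expr gives b a Expr | b a.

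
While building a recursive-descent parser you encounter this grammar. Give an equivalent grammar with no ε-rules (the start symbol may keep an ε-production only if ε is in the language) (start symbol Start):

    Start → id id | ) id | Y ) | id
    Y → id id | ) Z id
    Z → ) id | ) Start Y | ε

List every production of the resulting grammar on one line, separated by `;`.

Start → id id | ) id | Y ) | id; Y → id id | ) Z id | ) id; Z → ) id | ) Start Y

The nullable symbols are {Z}.
ε ∉ L(G), so no ε-production is kept.
Expand every rule over subsets of its nullable positions: Y → ) Z id gives ) Z id | ) id.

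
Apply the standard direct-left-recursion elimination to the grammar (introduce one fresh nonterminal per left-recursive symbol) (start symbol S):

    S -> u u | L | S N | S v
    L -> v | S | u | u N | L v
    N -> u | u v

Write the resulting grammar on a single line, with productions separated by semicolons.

S -> u u S' | L S'; L -> v L' | S L' | u L' | u N L'; N -> u | u v; S' -> N S' | v S' | ε; L' -> v L' | ε

S, L are directly left-recursive.
For S: α = {N, v}, β = {u u, L}. Rewrite as S → β S' and S' → α S' | ε.
For L: α = {v}, β = {v, S, u, u N}. Rewrite as L → β L' and L' → α L' | ε.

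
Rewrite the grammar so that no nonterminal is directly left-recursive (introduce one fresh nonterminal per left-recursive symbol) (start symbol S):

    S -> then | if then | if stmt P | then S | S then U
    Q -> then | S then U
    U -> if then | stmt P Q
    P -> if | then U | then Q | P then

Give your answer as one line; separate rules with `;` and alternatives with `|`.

Left recursion appears on S, P.
For S: α = {then U}, β = {then, if then, if stmt P, then S}. Rewrite as S → β S' and S' → α S' | ε.
For P: α = {then}, β = {if, then U, then Q}. Rewrite as P → β P' and P' → α P' | ε.

S -> then S' | if then S' | if stmt P S' | then S S'; Q -> then | S then U; U -> if then | stmt P Q; P -> if P' | then U P' | then Q P'; S' -> then U S' | ε; P' -> then P' | ε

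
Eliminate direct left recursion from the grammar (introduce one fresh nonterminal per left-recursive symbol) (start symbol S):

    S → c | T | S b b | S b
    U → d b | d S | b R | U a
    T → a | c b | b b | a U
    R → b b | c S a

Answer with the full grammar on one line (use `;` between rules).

S → c S' | T S'; U → d b U' | d S U' | b R U'; T → a | c b | b b | a U; R → b b | c S a; S' → b b S' | b S' | eps; U' → a U' | eps

Directly left-recursive nonterminals: S, U.
For S: α = {b b, b}, β = {c, T}. Rewrite as S → β S' and S' → α S' | ε.
For U: α = {a}, β = {d b, d S, b R}. Rewrite as U → β U' and U' → α U' | ε.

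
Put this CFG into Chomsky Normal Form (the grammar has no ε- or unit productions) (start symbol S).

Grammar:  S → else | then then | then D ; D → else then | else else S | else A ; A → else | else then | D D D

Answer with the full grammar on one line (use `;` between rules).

Introduce a nonterminal for each terminal appearing in a rule of length ≥ 2: X1 → then, X2 → else.
Binarize each right-hand side of length ≥ 3 by chaining fresh nonterminals (Y1, Y2, …): affected rules were D → X2 X2 S; A → D D D.

S → else | X1 X1 | X1 D; D → X2 X1 | X2 Y1 | X2 A; A → else | X2 X1 | D Y2; X1 → then; X2 → else; Y1 → X2 S; Y2 → D D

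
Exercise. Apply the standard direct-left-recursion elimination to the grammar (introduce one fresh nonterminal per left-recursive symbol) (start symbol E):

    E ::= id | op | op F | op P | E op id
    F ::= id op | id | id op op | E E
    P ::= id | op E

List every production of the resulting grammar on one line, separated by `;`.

E ::= id E' | op E' | op F E' | op P E'; F ::= id op | id | id op op | E E; P ::= id | op E; E' ::= op id E' | ε

E is directly left-recursive.
For E: α = {op id}, β = {id, op, op F, op P}. Rewrite as E → β E' and E' → α E' | ε.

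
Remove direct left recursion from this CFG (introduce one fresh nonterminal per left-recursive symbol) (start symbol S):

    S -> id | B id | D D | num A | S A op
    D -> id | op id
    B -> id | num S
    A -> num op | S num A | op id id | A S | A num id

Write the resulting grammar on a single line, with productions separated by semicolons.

S, A are directly left-recursive.
For S: α = {A op}, β = {id, B id, D D, num A}. Rewrite as S → β S' and S' → α S' | ε.
For A: α = {S, num id}, β = {num op, S num A, op id id}. Rewrite as A → β A' and A' → α A' | ε.

S -> id S' | B id S' | D D S' | num A S'; D -> id | op id; B -> id | num S; A -> num op A' | S num A A' | op id id A'; S' -> A op S' | ε; A' -> S A' | num id A' | ε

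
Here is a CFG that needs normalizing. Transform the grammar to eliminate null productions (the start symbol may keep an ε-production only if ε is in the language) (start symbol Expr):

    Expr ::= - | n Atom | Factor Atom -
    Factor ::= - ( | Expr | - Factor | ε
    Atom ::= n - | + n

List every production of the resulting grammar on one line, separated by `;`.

The nullable symbols are {Factor}.
ε ∉ L(G), so no ε-production is kept.
Expand every rule over subsets of its nullable positions: Expr → Factor Atom - gives Factor Atom - | Atom -. Factor → - Factor gives - Factor | -.

Expr ::= - | n Atom | Factor Atom - | Atom -; Factor ::= - ( | Expr | - Factor | -; Atom ::= n - | + n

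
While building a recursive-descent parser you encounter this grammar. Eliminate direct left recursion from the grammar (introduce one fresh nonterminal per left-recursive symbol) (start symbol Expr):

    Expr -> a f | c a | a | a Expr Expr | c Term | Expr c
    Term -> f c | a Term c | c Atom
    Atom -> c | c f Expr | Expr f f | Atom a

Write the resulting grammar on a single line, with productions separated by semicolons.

Expr -> a f Expr1 | c a Expr1 | a Expr1 | a Expr Expr Expr1 | c Term Expr1; Term -> f c | a Term c | c Atom; Atom -> c Atom1 | c f Expr Atom1 | Expr f f Atom1; Expr1 -> c Expr1 | ε; Atom1 -> a Atom1 | ε

Directly left-recursive nonterminals: Expr, Atom.
For Expr: α = {c}, β = {a f, c a, a, a Expr Expr, c Term}. Rewrite as Expr → β Expr1 and Expr1 → α Expr1 | ε.
For Atom: α = {a}, β = {c, c f Expr, Expr f f}. Rewrite as Atom → β Atom1 and Atom1 → α Atom1 | ε.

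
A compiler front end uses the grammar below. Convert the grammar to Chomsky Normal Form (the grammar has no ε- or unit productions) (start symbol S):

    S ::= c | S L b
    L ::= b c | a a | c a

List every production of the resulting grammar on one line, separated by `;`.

Introduce a nonterminal for each terminal appearing in a rule of length ≥ 2: X1 → b, X2 → c, X3 → a.
Binarize each right-hand side of length ≥ 3 by chaining fresh nonterminals (Y1, Y2, …): affected rules were S → S L X1.

S ::= c | S Y1; L ::= X1 X2 | X3 X3 | X2 X3; X1 ::= b; X2 ::= c; X3 ::= a; Y1 ::= L X1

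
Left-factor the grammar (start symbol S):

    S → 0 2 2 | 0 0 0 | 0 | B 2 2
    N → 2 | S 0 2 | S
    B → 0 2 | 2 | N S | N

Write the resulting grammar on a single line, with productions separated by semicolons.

S has alternatives sharing prefix '0': factor to S → 0 S' with S' → 2 2 | 0 0 | ε.
N has alternatives sharing prefix 'S': factor to N → S N' with N' → 0 2 | ε.
B has alternatives sharing prefix 'N': factor to B → N B' with B' → S | ε.

S → B 2 2 | 0 S'; N → 2 | S N'; B → 0 2 | 2 | N B'; S' → 2 2 | 0 0 | epsilon; N' → 0 2 | epsilon; B' → S | epsilon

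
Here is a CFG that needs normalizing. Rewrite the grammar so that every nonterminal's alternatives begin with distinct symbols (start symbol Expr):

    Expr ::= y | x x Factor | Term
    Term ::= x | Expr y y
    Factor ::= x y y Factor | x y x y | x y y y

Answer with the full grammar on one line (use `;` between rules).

Factor has alternatives sharing prefix 'x y': factor to Factor → x y Factor1 with Factor1 → y Factor | x y | y y.
Factor1 has alternatives sharing prefix 'y': factor to Factor1 → y Factor11 with Factor11 → Factor | y.

Expr ::= y | x x Factor | Term; Term ::= x | Expr y y; Factor ::= x y Factor1; Factor1 ::= x y | y Factor11; Factor11 ::= Factor | y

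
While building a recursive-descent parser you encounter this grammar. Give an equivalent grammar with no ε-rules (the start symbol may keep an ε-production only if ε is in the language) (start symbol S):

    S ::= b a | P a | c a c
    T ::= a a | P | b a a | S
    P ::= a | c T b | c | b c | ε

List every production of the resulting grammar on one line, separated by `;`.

S ::= b a | P a | a | c a c; T ::= a a | P | b a a | S; P ::= a | c T b | c b | c | b c

Nullable set = {P, T}.
ε ∉ L(G), so no ε-production is kept.
Add the nullable-subset variants: S → P a gives P a | a. P → c T b gives c T b | c b.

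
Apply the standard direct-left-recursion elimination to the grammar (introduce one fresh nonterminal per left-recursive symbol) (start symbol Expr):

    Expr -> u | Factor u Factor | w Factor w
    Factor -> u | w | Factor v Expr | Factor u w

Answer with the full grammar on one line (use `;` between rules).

Directly left-recursive nonterminal: Factor.
For Factor: α = {v Expr, u w}, β = {u, w}. Rewrite as Factor → β Factor1 and Factor1 → α Factor1 | ε.

Expr -> u | Factor u Factor | w Factor w; Factor -> u Factor1 | w Factor1; Factor1 -> v Expr Factor1 | u w Factor1 | ε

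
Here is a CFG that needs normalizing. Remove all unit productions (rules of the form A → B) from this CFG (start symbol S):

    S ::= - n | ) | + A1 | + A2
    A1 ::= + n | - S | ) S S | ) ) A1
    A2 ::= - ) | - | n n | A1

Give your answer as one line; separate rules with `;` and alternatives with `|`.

Unit pairs: A2 ⇒* {A1}.
For every A with A ⇒* B via unit rules, add B's non-unit alternatives to A; then delete every rule of the form X → Y.

S ::= - n | ) | + A1 | + A2; A1 ::= + n | - S | ) S S | ) ) A1; A2 ::= - ) | - | n n | + n | - S | ) S S | ) ) A1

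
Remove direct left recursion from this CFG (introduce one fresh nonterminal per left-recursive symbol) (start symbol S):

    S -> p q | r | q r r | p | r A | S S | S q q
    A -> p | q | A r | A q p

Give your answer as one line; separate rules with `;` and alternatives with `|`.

Left recursion appears on S, A.
For S: α = {S, q q}, β = {p q, r, q r r, p, r A}. Rewrite as S → β S' and S' → α S' | ε.
For A: α = {r, q p}, β = {p, q}. Rewrite as A → β A' and A' → α A' | ε.

S -> p q S' | r S' | q r r S' | p S' | r A S'; A -> p A' | q A'; S' -> S S' | q q S' | epsilon; A' -> r A' | q p A' | epsilon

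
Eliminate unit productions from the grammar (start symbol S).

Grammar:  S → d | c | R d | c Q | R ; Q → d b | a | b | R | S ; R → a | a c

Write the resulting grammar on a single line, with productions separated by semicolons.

Unit pairs: Q ⇒* {R, S}; S ⇒* {R}.
For each unit pair (A, B), copy every non-unit production of B to A, then drop all unit productions.

S → d | c | R d | c Q | a | a c; Q → a | a c | d | c | R d | c Q | d b | b; R → a | a c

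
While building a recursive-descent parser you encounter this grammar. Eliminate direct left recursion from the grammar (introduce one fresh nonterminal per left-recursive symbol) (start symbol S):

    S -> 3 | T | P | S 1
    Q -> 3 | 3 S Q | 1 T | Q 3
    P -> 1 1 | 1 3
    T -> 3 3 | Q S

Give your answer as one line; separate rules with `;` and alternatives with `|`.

Left recursion appears on S, Q.
For S: α = {1}, β = {3, T, P}. Rewrite as S → β S' and S' → α S' | ε.
For Q: α = {3}, β = {3, 3 S Q, 1 T}. Rewrite as Q → β Q' and Q' → α Q' | ε.

S -> 3 S' | T S' | P S'; Q -> 3 Q' | 3 S Q Q' | 1 T Q'; P -> 1 1 | 1 3; T -> 3 3 | Q S; S' -> 1 S' | ε; Q' -> 3 Q' | ε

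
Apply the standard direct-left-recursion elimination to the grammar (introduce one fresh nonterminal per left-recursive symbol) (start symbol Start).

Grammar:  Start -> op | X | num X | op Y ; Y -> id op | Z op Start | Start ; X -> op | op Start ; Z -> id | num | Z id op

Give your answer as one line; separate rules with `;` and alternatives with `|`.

Start -> op | X | num X | op Y; Y -> id op | Z op Start | Start; X -> op | op Start; Z -> id Z1 | num Z1; Z1 -> id op Z1 | ε

Z is directly left-recursive.
For Z: α = {id op}, β = {id, num}. Rewrite as Z → β Z1 and Z1 → α Z1 | ε.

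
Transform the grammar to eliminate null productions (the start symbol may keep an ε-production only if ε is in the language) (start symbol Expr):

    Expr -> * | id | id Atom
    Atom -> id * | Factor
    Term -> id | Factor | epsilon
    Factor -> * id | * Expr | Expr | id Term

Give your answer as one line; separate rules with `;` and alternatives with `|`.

Nullable set = {Term}.
ε ∉ L(G), so no ε-production is kept.
Expand every rule over subsets of its nullable positions: Factor → id Term gives id Term | id.

Expr -> * | id | id Atom; Atom -> id * | Factor; Term -> id | Factor; Factor -> * id | * Expr | Expr | id Term | id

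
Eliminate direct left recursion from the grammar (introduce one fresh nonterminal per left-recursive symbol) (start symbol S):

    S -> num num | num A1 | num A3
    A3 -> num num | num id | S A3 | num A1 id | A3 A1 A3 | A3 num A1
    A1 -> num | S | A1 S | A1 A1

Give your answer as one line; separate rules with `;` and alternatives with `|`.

S -> num num | num A1 | num A3; A3 -> num num A3' | num id A3' | S A3 A3' | num A1 id A3'; A1 -> num A1' | S A1'; A3' -> A1 A3 A3' | num A1 A3' | eps; A1' -> S A1' | A1 A1' | eps

Directly left-recursive nonterminals: A3, A1.
For A3: α = {A1 A3, num A1}, β = {num num, num id, S A3, num A1 id}. Rewrite as A3 → β A3' and A3' → α A3' | ε.
For A1: α = {S, A1}, β = {num, S}. Rewrite as A1 → β A1' and A1' → α A1' | ε.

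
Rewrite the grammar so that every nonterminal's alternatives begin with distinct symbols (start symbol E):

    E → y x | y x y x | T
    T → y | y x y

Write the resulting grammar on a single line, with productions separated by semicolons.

E has alternatives sharing prefix 'y x': factor to E → y x E' with E' → ε | y x.
T has alternatives sharing prefix 'y': factor to T → y T' with T' → ε | x y.

E → T | y x E'; T → y T'; E' → ε | y x; T' → ε | x y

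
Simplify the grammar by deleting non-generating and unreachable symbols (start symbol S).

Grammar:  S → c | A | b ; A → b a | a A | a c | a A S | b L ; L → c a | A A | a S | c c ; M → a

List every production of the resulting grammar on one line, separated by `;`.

S → c | A | b; A → b a | a A | a c | a A S | b L; L → c a | A A | a S | c c

Generating nonterminals: {A, L, M, S}.
Reachable from S after that: {A, L, S}.
Removed useless symbols: {M} and every production mentioning them.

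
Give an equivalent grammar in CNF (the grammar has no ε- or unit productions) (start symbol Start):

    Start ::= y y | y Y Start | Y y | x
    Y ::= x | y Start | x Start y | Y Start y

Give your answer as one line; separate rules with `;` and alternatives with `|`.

Start ::= X1 X1 | X1 Y1 | Y X1 | x; Y ::= x | X1 Start | X2 Y2 | Y Y3; X1 ::= y; X2 ::= x; Y1 ::= Y Start; Y2 ::= Start X1; Y3 ::= Start X1

Introduce a nonterminal for each terminal appearing in a rule of length ≥ 2: X1 → y, X2 → x.
Binarize each right-hand side of length ≥ 3 by chaining fresh nonterminals (Y1, Y2, …): affected rules were Start → X1 Y Start; Y → X2 Start X1; Y → Y Start X1.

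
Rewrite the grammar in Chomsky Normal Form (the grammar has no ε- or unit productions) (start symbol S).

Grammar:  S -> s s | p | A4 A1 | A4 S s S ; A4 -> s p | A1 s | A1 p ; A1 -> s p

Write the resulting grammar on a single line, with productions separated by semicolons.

S -> X1 X1 | p | A4 A1 | A4 Y1; A4 -> X1 X2 | A1 X1 | A1 X2; A1 -> X1 X2; X1 -> s; X2 -> p; Y1 -> S Y2; Y2 -> X1 S

Introduce a nonterminal for each terminal appearing in a rule of length ≥ 2: X1 → s, X2 → p.
Binarize each right-hand side of length ≥ 3 by chaining fresh nonterminals (Y1, Y2, …): affected rules were S → A4 S X1 S.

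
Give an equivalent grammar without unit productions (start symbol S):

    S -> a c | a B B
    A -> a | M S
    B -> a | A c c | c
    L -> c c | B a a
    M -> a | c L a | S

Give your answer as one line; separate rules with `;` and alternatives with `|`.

S -> a c | a B B; A -> a | M S; B -> a | A c c | c; L -> c c | B a a; M -> a c | a B B | a | c L a

Unit pairs: M ⇒* {S}.
For each unit pair (A, B), copy every non-unit production of B to A, then drop all unit productions.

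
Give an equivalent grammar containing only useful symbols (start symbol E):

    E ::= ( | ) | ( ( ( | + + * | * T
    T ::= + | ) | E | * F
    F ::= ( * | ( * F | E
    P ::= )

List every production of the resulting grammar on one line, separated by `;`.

Generating nonterminals: {E, F, P, T}.
Reachable from E after that: {E, F, T}.
Removed useless symbols: {P} and every production mentioning them.

E ::= ( | ) | ( ( ( | + + * | * T; T ::= + | ) | E | * F; F ::= ( * | ( * F | E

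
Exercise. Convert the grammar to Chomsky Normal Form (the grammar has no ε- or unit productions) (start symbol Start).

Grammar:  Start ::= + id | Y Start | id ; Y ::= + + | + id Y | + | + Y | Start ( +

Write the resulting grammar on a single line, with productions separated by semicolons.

Introduce a nonterminal for each terminal appearing in a rule of length ≥ 2: X1 → +, X2 → id, X3 → (.
Binarize each right-hand side of length ≥ 3 by chaining fresh nonterminals (Y1, Y2, …): affected rules were Y → X1 X2 Y; Y → Start X3 X1.

Start ::= X1 X2 | Y Start | id; Y ::= X1 X1 | X1 Y1 | + | X1 Y | Start Y2; X1 ::= +; X2 ::= id; X3 ::= (; Y1 ::= X2 Y; Y2 ::= X3 X1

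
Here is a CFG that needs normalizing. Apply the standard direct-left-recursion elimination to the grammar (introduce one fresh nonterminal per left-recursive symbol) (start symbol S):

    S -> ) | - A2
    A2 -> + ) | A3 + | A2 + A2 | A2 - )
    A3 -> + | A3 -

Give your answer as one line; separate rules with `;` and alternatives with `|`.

S -> ) | - A2; A2 -> + ) A2' | A3 + A2'; A3 -> + A3'; A2' -> + A2 A2' | - ) A2' | ε; A3' -> - A3' | ε

Directly left-recursive nonterminals: A2, A3.
For A2: α = {+ A2, - )}, β = {+ ), A3 +}. Rewrite as A2 → β A2' and A2' → α A2' | ε.
For A3: α = {-}, β = {+}. Rewrite as A3 → β A3' and A3' → α A3' | ε.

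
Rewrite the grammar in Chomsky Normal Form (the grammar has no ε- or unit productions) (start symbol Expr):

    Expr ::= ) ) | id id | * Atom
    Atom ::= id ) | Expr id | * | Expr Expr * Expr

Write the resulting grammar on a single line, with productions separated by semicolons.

Expr ::= X1 X1 | X2 X2 | X3 Atom; Atom ::= X2 X1 | Expr X2 | * | Expr Y1; X1 ::= ); X2 ::= id; X3 ::= *; Y1 ::= Expr Y2; Y2 ::= X3 Expr

Introduce a nonterminal for each terminal appearing in a rule of length ≥ 2: X1 → ), X2 → id, X3 → *.
Binarize each right-hand side of length ≥ 3 by chaining fresh nonterminals (Y1, Y2, …): affected rules were Atom → Expr Expr X3 Expr.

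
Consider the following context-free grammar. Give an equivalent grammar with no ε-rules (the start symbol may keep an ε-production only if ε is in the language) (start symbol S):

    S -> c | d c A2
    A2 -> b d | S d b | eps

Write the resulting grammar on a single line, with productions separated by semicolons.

The nullable symbols are {A2}.
ε ∉ L(G), so no ε-production is kept.
For each production, add variants omitting each subset of nullable occurrences: S → d c A2 gives d c A2 | d c.

S -> c | d c A2 | d c; A2 -> b d | S d b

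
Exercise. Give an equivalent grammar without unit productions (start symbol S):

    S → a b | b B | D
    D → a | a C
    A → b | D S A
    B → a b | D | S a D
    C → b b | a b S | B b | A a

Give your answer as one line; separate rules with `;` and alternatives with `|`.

S → a | a C | a b | b B; D → a | a C; A → b | D S A; B → a b | S a D | a | a C; C → b b | a b S | B b | A a

Unit pairs: B ⇒* {D}; S ⇒* {D}.
For every A with A ⇒* B via unit rules, add B's non-unit alternatives to A; then delete every rule of the form X → Y.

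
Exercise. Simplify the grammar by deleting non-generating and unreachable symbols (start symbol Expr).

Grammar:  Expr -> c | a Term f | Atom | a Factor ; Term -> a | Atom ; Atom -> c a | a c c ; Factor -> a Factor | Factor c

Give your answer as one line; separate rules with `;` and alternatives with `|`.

Generating nonterminals: {Atom, Expr, Term}.
Reachable from Expr after that: {Atom, Expr, Term}.
Removed useless symbols: {Factor} and every production mentioning them.

Expr -> c | a Term f | Atom; Term -> a | Atom; Atom -> c a | a c c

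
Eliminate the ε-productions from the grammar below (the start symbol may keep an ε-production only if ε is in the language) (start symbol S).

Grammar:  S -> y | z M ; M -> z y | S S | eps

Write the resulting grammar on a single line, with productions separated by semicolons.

S -> y | z M | z; M -> z y | S S

The nullable symbols are {M}.
ε ∉ L(G), so no ε-production is kept.
Add the nullable-subset variants: S → z M gives z M | z.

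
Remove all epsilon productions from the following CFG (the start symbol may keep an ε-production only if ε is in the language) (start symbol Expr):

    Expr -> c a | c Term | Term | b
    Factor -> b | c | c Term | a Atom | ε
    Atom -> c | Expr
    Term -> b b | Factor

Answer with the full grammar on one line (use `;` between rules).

Expr -> c a | c Term | c | Term | b | ε; Factor -> b | c | c Term | a Atom | a; Atom -> c | Expr; Term -> b b | Factor

Nullable set = {Atom, Expr, Factor, Term}.
ε ∈ L(G) since Expr is nullable, so keep Expr → ε.
For each production, add variants omitting each subset of nullable occurrences: Expr → c Term gives c Term | c. Factor → a Atom gives a Atom | a.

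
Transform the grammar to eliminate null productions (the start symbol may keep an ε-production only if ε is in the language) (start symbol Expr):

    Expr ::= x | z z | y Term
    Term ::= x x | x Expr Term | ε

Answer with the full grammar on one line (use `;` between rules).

Expr ::= x | z z | y Term | y; Term ::= x x | x Expr Term | x Expr

The nullable symbols are {Term}.
ε ∉ L(G), so no ε-production is kept.
For each production, add variants omitting each subset of nullable occurrences: Expr → y Term gives y Term | y. Term → x Expr Term gives x Expr Term | x Expr.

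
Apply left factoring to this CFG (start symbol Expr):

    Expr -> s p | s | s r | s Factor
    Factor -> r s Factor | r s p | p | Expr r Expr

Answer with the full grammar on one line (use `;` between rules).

Expr has alternatives sharing prefix 's': factor to Expr → s Expr1 with Expr1 → p | ε | r | Factor.
Factor has alternatives sharing prefix 'r s': factor to Factor → r s Factor1 with Factor1 → Factor | p.

Expr -> s Expr1; Factor -> p | Expr r Expr | r s Factor1; Expr1 -> p | ε | r | Factor; Factor1 -> Factor | p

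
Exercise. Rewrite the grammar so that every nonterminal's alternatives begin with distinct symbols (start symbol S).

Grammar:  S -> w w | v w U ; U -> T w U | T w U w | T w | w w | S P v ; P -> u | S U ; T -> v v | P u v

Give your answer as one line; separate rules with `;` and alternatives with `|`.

S -> w w | v w U; U -> w w | S P v | T w U'; P -> u | S U; T -> v v | P u v; U' -> epsilon | U U''; U'' -> epsilon | w

U has alternatives sharing prefix 'T w': factor to U → T w U' with U' → U | U w | ε.
U' has alternatives sharing prefix 'U': factor to U' → U U'' with U'' → ε | w.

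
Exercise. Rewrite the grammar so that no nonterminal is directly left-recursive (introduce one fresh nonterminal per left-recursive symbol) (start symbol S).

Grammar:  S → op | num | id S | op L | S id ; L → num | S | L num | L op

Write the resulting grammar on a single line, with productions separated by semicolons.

S → op S' | num S' | id S S' | op L S'; L → num L' | S L'; S' → id S' | ε; L' → num L' | op L' | ε

S, L are directly left-recursive.
For S: α = {id}, β = {op, num, id S, op L}. Rewrite as S → β S' and S' → α S' | ε.
For L: α = {num, op}, β = {num, S}. Rewrite as L → β L' and L' → α L' | ε.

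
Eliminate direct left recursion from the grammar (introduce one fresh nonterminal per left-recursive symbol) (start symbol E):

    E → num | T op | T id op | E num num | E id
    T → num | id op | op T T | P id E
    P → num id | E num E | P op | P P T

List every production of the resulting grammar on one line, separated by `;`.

E → num E' | T op E' | T id op E'; T → num | id op | op T T | P id E; P → num id P' | E num E P'; E' → num num E' | id E' | ε; P' → op P' | P T P' | ε

E, P are directly left-recursive.
For E: α = {num num, id}, β = {num, T op, T id op}. Rewrite as E → β E' and E' → α E' | ε.
For P: α = {op, P T}, β = {num id, E num E}. Rewrite as P → β P' and P' → α P' | ε.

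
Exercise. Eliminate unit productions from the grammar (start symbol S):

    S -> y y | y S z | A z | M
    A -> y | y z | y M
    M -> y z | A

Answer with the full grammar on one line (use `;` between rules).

S -> y | y z | y M | y y | y S z | A z; A -> y | y z | y M; M -> y | y z | y M

Unit pairs: M ⇒* {A}; S ⇒* {A, M}.
Replace each nonterminal's rules with the union of the non-unit rules of every nonterminal it unit-derives.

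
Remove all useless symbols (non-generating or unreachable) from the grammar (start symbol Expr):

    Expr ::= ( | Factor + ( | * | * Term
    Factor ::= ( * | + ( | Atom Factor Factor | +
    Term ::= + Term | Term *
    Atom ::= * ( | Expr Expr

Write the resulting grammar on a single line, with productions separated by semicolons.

Expr ::= ( | Factor + ( | *; Factor ::= ( * | + ( | Atom Factor Factor | +; Atom ::= * ( | Expr Expr

Generating nonterminals: {Atom, Expr, Factor}.
Reachable from Expr after that: {Atom, Expr, Factor}.
Removed useless symbols: {Term} and every production mentioning them.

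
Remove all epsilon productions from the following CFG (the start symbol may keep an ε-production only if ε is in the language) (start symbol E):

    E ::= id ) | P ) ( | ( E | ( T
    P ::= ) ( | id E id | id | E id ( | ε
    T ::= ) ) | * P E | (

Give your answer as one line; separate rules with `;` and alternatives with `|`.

The nullable symbols are {P}.
ε ∉ L(G), so no ε-production is kept.
Expand every rule over subsets of its nullable positions: E → P ) ( gives P ) ( | ) (. T → * P E gives * P E | * E.

E ::= id ) | P ) ( | ) ( | ( E | ( T; P ::= ) ( | id E id | id | E id (; T ::= ) ) | * P E | * E | (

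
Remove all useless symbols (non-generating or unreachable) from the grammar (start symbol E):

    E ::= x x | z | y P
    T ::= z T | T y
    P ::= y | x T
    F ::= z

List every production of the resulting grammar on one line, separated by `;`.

Generating nonterminals: {E, F, P}.
Reachable from E after that: {E, P}.
Removed useless symbols: {F, T} and every production mentioning them.

E ::= x x | z | y P; P ::= y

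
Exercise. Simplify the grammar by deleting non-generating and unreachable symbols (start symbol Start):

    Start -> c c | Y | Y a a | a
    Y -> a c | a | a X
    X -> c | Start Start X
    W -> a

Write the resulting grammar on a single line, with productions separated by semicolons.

Start -> c c | Y | Y a a | a; Y -> a c | a | a X; X -> c | Start Start X

Generating nonterminals: {Start, W, X, Y}.
Reachable from Start after that: {Start, X, Y}.
Removed useless symbols: {W} and every production mentioning them.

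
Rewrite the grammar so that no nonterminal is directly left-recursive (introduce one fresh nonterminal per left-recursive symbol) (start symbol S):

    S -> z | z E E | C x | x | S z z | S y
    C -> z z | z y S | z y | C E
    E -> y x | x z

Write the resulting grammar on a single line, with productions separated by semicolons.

S -> z S' | z E E S' | C x S' | x S'; C -> z z C' | z y S C' | z y C'; E -> y x | x z; S' -> z z S' | y S' | ε; C' -> E C' | ε

Directly left-recursive nonterminals: S, C.
For S: α = {z z, y}, β = {z, z E E, C x, x}. Rewrite as S → β S' and S' → α S' | ε.
For C: α = {E}, β = {z z, z y S, z y}. Rewrite as C → β C' and C' → α C' | ε.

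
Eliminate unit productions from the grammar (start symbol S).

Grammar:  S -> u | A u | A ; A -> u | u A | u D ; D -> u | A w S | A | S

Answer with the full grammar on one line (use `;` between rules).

S -> u | A u | u A | u D; A -> u | u A | u D; D -> u | A u | A w S | u A | u D

Unit pairs: D ⇒* {A, S}; S ⇒* {A}.
For every A with A ⇒* B via unit rules, add B's non-unit alternatives to A; then delete every rule of the form X → Y.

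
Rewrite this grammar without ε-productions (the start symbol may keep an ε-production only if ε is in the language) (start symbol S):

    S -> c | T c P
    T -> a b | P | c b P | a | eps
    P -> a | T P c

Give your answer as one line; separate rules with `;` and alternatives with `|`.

Nullable nonterminals: {T}.
ε ∉ L(G), so no ε-production is kept.
Expand every rule over subsets of its nullable positions: S → T c P gives T c P | c P. P → T P c gives T P c | P c.

S -> c | T c P | c P; T -> a b | P | c b P | a; P -> a | T P c | P c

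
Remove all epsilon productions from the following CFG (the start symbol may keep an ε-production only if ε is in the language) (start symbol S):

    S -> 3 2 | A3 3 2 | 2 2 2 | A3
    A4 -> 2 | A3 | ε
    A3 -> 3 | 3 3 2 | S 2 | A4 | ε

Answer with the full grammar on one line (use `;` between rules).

S -> 3 2 | A3 3 2 | 2 2 2 | A3 | ε; A4 -> 2 | A3; A3 -> 3 | 3 3 2 | S 2 | 2 | A4

Nullable set = {A3, A4, S}.
ε ∈ L(G) since S is nullable, so keep S → ε.
Expand every rule over subsets of its nullable positions: A3 → S 2 gives S 2 | 2.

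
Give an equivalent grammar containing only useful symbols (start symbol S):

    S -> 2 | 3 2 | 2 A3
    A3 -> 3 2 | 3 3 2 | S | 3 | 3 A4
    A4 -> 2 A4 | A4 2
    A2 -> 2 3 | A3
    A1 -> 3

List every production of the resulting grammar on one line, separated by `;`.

S -> 2 | 3 2 | 2 A3; A3 -> 3 2 | 3 3 2 | S | 3

Generating nonterminals: {A1, A2, A3, S}.
Reachable from S after that: {A3, S}.
Removed useless symbols: {A1, A2, A4} and every production mentioning them.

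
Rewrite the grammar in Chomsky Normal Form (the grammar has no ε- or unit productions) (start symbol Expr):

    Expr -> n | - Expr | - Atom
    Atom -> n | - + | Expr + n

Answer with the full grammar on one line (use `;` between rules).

Expr -> n | X1 Expr | X1 Atom; Atom -> n | X1 X2 | Expr Y1; X1 -> -; X2 -> +; X3 -> n; Y1 -> X2 X3

Introduce a nonterminal for each terminal appearing in a rule of length ≥ 2: X1 → -, X2 → +, X3 → n.
Binarize each right-hand side of length ≥ 3 by chaining fresh nonterminals (Y1, Y2, …): affected rules were Atom → Expr X2 X3.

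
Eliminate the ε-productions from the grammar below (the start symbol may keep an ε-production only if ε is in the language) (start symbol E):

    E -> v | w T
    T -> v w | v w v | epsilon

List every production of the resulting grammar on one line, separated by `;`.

E -> v | w T | w; T -> v w | v w v

The nullable symbols are {T}.
ε ∉ L(G), so no ε-production is kept.
Expand every rule over subsets of its nullable positions: E → w T gives w T | w.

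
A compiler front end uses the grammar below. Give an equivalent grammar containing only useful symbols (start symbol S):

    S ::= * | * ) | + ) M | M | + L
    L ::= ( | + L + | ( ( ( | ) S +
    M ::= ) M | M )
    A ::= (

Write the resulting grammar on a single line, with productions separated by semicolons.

Generating nonterminals: {A, L, S}.
Reachable from S after that: {L, S}.
Removed useless symbols: {A, M} and every production mentioning them.

S ::= * | * ) | + L; L ::= ( | + L + | ( ( ( | ) S +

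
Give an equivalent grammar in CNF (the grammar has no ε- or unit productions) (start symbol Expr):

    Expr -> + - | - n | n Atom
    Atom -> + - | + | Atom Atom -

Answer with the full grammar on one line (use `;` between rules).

Introduce a nonterminal for each terminal appearing in a rule of length ≥ 2: X1 → +, X2 → -, X3 → n.
Binarize each right-hand side of length ≥ 3 by chaining fresh nonterminals (Y1, Y2, …): affected rules were Atom → Atom Atom X2.

Expr -> X1 X2 | X2 X3 | X3 Atom; Atom -> X1 X2 | + | Atom Y1; X1 -> +; X2 -> -; X3 -> n; Y1 -> Atom X2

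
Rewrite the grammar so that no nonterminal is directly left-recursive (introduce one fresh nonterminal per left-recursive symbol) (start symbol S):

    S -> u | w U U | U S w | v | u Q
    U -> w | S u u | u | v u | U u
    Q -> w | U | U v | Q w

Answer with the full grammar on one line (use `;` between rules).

Directly left-recursive nonterminals: U, Q.
For U: α = {u}, β = {w, S u u, u, v u}. Rewrite as U → β U' and U' → α U' | ε.
For Q: α = {w}, β = {w, U, U v}. Rewrite as Q → β Q' and Q' → α Q' | ε.

S -> u | w U U | U S w | v | u Q; U -> w U' | S u u U' | u U' | v u U'; Q -> w Q' | U Q' | U v Q'; U' -> u U' | epsilon; Q' -> w Q' | epsilon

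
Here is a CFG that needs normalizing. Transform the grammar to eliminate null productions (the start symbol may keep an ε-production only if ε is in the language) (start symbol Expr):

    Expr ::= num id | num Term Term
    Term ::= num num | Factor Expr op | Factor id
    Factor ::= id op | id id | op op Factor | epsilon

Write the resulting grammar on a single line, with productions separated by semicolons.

Expr ::= num id | num Term Term; Term ::= num num | Factor Expr op | Expr op | Factor id | id; Factor ::= id op | id id | op op Factor | op op

Nullable nonterminals: {Factor}.
ε ∉ L(G), so no ε-production is kept.
For each production, add variants omitting each subset of nullable occurrences: Term → Factor Expr op gives Factor Expr op | Expr op. Term → Factor id gives Factor id | id. Factor → op op Factor gives op op Factor | op op.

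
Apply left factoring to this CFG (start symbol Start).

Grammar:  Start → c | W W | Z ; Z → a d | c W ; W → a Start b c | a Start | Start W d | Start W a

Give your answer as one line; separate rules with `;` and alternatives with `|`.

W has alternatives sharing prefix 'a Start': factor to W → a Start W1 with W1 → b c | ε.
W has alternatives sharing prefix 'Start W': factor to W → Start W W2 with W2 → d | a.

Start → c | W W | Z; Z → a d | c W; W → a Start W1 | Start W W2; W1 → b c | ε; W2 → d | a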